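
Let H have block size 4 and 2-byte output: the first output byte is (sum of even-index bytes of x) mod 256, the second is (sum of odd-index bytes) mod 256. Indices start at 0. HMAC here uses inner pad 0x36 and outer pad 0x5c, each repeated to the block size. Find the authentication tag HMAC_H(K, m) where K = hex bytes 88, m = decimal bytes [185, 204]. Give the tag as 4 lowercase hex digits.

Key hex bytes 88 is 1 byte ≤ B = 4; zero-pad to 4 bytes: K' = 88 00 00 00.
K' ⊕ ipad = be 36 36 36.  K' ⊕ opad = d4 5c 5c 5c.
Inner input = (K'⊕ipad) ∥ m = be 36 36 36 ∥ b9 cc.
Inner hash: even-index sum = 429 mod 256 = 173; odd-index sum = 312 mod 256 = 56 → ad 38.
Outer input = (K'⊕opad) ∥ inner = d4 5c 5c 5c ∥ ad 38.
Outer hash (tag): even-index sum = 477 mod 256 = 221; odd-index sum = 240 mod 256 = 240 → dd f0.

ddf0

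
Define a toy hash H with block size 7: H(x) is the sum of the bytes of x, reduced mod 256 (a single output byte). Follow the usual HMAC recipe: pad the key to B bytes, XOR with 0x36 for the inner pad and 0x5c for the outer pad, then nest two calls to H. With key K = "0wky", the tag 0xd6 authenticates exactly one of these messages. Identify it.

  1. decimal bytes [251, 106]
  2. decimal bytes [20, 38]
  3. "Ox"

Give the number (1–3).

Key "0wky" = 30 77 6b 79 is 4 bytes ≤ B = 7; zero-pad to 7 bytes: K' = 30 77 6b 79 00 00 00.
K' ⊕ ipad = 06 41 5d 4f 36 36 36; K' ⊕ opad = 6c 2b 37 25 5c 5c 5c.
m1: inner = H(06 41 5d 4f 36 36 36 fb 6a) = fa; tag = H(6c 2b 37 25 5c 5c 5c fa) = 01
m2: inner = H(06 41 5d 4f 36 36 36 14 26) = cf; tag = H(6c 2b 37 25 5c 5c 5c cf) = d6 ← matches
m3: inner = H(06 41 5d 4f 36 36 36 4f 78) = 5c; tag = H(6c 2b 37 25 5c 5c 5c 5c) = 63

2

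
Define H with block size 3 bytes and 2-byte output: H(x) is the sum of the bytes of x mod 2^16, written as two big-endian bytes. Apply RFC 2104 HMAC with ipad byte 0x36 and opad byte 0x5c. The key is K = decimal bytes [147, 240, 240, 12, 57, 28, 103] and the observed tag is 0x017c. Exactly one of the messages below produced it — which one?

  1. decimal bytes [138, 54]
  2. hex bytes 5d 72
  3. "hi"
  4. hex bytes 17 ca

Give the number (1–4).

4

Key decimal bytes [147, 240, 240, 12, 57, 28, 103] = 93 f0 f0 0c 39 1c 67 is 7 bytes > B = 3, so hash it first: H(key) = 03 3b, then zero-pad to 3 bytes: K' = 03 3b 00.
K' ⊕ ipad = 35 0d 36; K' ⊕ opad = 5f 67 5c.
m1: inner = H(35 0d 36 8a 36) = 01 38; tag = H(5f 67 5c 01 38) = 015b
m2: inner = H(35 0d 36 5d 72) = 01 47; tag = H(5f 67 5c 01 47) = 016a
m3: inner = H(35 0d 36 68 69) = 01 49; tag = H(5f 67 5c 01 49) = 016c
m4: inner = H(35 0d 36 17 ca) = 01 59; tag = H(5f 67 5c 01 59) = 017c ← matches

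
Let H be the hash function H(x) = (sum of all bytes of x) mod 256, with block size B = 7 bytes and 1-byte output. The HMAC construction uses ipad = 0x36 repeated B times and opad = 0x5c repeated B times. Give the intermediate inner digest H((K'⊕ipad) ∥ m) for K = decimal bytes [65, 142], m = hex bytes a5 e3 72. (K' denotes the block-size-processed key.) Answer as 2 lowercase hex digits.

37

Key decimal bytes [65, 142] = 41 8e is 2 bytes ≤ B = 7; zero-pad to 7 bytes: K' = 41 8e 00 00 00 00 00.
K' ⊕ ipad = 77 b8 36 36 36 36 36.
Inner input = 77 b8 36 36 36 36 36 ∥ a5 e3 72.
Inner hash: sum = 119+184+54+54+54+54+54+165+227+114 = 1079; mod 256 = 55 → 37.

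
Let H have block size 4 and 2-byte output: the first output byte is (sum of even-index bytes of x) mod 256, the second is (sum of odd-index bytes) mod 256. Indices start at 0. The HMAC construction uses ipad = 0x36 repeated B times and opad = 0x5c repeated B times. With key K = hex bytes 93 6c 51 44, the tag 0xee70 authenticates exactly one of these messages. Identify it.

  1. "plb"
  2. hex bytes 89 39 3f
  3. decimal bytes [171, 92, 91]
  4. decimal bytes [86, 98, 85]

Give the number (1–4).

3

Key hex bytes 93 6c 51 44 is exactly B = 4 bytes: K' = 93 6c 51 44.
K' ⊕ ipad = a5 5a 67 72; K' ⊕ opad = cf 30 0d 18.
m1: inner = H(a5 5a 67 72 70 6c 62) = de 38; tag = H(cf 30 0d 18 de 38) = ba80
m2: inner = H(a5 5a 67 72 89 39 3f) = d4 05; tag = H(cf 30 0d 18 d4 05) = b04d
m3: inner = H(a5 5a 67 72 ab 5c 5b) = 12 28; tag = H(cf 30 0d 18 12 28) = ee70 ← matches
m4: inner = H(a5 5a 67 72 56 62 55) = b7 2e; tag = H(cf 30 0d 18 b7 2e) = 9376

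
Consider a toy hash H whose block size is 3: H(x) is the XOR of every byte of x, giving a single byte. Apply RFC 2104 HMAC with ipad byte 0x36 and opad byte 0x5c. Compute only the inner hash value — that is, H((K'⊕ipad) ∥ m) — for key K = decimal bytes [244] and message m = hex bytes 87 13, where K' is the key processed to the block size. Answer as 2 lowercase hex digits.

56

Key decimal bytes [244] = f4 is 1 byte ≤ B = 3; zero-pad to 3 bytes: K' = f4 00 00.
K' ⊕ ipad = c2 36 36.
Inner input = c2 36 36 ∥ 87 13.
Inner hash: XOR c2⊕36⊕36⊕87⊕13 = 56.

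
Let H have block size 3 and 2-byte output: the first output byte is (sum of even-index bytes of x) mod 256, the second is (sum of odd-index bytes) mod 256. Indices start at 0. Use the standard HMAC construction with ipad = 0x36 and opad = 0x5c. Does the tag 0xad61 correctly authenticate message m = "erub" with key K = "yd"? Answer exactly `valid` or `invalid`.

invalid

Key "yd" = 79 64 is 2 bytes ≤ B = 3; zero-pad to 3 bytes: K' = 79 64 00.
K' ⊕ ipad = 4f 52 36; K' ⊕ opad = 25 38 5c.
Inner hash: even-index sum = 345 mod 256 = 89; odd-index sum = 300 mod 256 = 44 → 59 2c.
Outer hash (recomputed tag): even-index sum = 173 mod 256 = 173; odd-index sum = 145 mod 256 = 145 → ad 91.
Recomputed tag = ad91; claimed = ad61 → mismatch.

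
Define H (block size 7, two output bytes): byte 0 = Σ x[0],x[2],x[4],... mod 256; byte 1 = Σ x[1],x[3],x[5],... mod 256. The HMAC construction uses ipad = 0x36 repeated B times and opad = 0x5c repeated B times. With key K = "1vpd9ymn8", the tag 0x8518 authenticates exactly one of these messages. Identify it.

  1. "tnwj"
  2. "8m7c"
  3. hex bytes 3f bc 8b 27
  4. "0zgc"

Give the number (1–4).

Key "1vpd9ymn8" = 31 76 70 64 39 79 6d 6e 38 is 9 bytes > B = 7, so hash it first: H(key) = 7f c1, then zero-pad to 7 bytes: K' = 7f c1 00 00 00 00 00.
K' ⊕ ipad = 49 f7 36 36 36 36 36; K' ⊕ opad = 23 9d 5c 5c 5c 5c 5c.
m1: inner = H(49 f7 36 36 36 36 36 74 6e 77 6a) = c3 4e; tag = H(23 9d 5c 5c 5c 5c 5c c3 4e) = 8518 ← matches
m2: inner = H(49 f7 36 36 36 36 36 38 6d 37 63) = bb d2; tag = H(23 9d 5c 5c 5c 5c 5c bb d2) = 0910
m3: inner = H(49 f7 36 36 36 36 36 3f bc 8b 27) = ce 2d; tag = H(23 9d 5c 5c 5c 5c 5c ce 2d) = 6423
m4: inner = H(49 f7 36 36 36 36 36 30 7a 67 63) = c8 fa; tag = H(23 9d 5c 5c 5c 5c 5c c8 fa) = 311d

1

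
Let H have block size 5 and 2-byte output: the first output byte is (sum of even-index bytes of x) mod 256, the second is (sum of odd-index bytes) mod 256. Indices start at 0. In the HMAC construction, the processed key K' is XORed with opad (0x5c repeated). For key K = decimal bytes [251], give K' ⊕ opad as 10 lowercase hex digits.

a75c5c5c5c

Key decimal bytes [251] = fb is 1 byte ≤ B = 5; zero-pad to 5 bytes: K' = fb 00 00 00 00.
XOR each byte with 0x5c: fb⊕5c=a7, 00⊕5c=5c, 00⊕5c=5c, 00⊕5c=5c, 00⊕5c=5c.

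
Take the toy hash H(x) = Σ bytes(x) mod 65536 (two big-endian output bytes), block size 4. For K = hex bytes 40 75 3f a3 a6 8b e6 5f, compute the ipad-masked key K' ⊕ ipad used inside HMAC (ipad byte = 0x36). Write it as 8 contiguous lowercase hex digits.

Key hex bytes 40 75 3f a3 a6 8b e6 5f is 8 bytes > B = 4, so hash it first: H(key) = 04 0d, then zero-pad to 4 bytes: K' = 04 0d 00 00.
XOR each byte with 0x36: 04⊕36=32, 0d⊕36=3b, 00⊕36=36, 00⊕36=36.

323b3636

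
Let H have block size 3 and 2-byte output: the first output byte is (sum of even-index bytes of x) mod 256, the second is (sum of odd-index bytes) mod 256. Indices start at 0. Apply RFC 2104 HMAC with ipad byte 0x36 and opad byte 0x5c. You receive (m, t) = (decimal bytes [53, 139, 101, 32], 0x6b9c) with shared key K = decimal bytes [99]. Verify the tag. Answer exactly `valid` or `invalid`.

invalid

Key decimal bytes [99] = 63 is 1 byte ≤ B = 3; zero-pad to 3 bytes: K' = 63 00 00.
K' ⊕ ipad = 55 36 36; K' ⊕ opad = 3f 5c 5c.
Inner hash: even-index sum = 310 mod 256 = 54; odd-index sum = 208 mod 256 = 208 → 36 d0.
Outer hash (recomputed tag): even-index sum = 363 mod 256 = 107; odd-index sum = 146 mod 256 = 146 → 6b 92.
Recomputed tag = 6b92; claimed = 6b9c → mismatch.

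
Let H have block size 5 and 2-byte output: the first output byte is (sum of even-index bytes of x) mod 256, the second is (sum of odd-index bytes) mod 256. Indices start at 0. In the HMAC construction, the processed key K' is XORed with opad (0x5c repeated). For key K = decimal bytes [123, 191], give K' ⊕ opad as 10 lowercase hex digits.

27e35c5c5c

Key decimal bytes [123, 191] = 7b bf is 2 bytes ≤ B = 5; zero-pad to 5 bytes: K' = 7b bf 00 00 00.
XOR each byte with 0x5c: 7b⊕5c=27, bf⊕5c=e3, 00⊕5c=5c, 00⊕5c=5c, 00⊕5c=5c.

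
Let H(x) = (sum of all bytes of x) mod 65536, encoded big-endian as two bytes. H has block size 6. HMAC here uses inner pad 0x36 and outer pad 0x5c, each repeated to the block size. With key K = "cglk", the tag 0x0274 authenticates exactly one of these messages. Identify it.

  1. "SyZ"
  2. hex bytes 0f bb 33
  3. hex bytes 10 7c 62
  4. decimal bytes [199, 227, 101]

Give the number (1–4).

Key "cglk" = 63 67 6c 6b is 4 bytes ≤ B = 6; zero-pad to 6 bytes: K' = 63 67 6c 6b 00 00.
K' ⊕ ipad = 55 51 5a 5d 36 36; K' ⊕ opad = 3f 3b 30 37 5c 5c.
m1: inner = H(55 51 5a 5d 36 36 53 79 5a) = 02 ef; tag = H(3f 3b 30 37 5c 5c 02 ef) = 028a
m2: inner = H(55 51 5a 5d 36 36 0f bb 33) = 02 c6; tag = H(3f 3b 30 37 5c 5c 02 c6) = 0261
m3: inner = H(55 51 5a 5d 36 36 10 7c 62) = 02 b7; tag = H(3f 3b 30 37 5c 5c 02 b7) = 0252
m4: inner = H(55 51 5a 5d 36 36 c7 e3 65) = 03 d8; tag = H(3f 3b 30 37 5c 5c 03 d8) = 0274 ← matches

4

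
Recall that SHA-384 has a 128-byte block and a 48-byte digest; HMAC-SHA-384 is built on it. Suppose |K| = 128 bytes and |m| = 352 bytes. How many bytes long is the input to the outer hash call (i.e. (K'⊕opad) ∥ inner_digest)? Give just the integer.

Key is 128 ≤ 128 bytes, zero-padded: |K'| = 128.
Outer input = (K'⊕opad) ∥ H(inner) → 128 + 48 = 176 bytes.

176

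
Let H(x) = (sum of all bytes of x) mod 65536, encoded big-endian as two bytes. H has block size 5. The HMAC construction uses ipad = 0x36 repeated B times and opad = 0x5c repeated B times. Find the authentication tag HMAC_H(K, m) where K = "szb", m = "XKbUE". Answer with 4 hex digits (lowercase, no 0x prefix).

023d

Key "szb" = 73 7a 62 is 3 bytes ≤ B = 5; zero-pad to 5 bytes: K' = 73 7a 62 00 00.
K' ⊕ ipad = 45 4c 54 36 36.  K' ⊕ opad = 2f 26 3e 5c 5c.
Inner input = (K'⊕ipad) ∥ m = 45 4c 54 36 36 ∥ 58 4b 62 55 45.
Inner hash: sum = 69+76+84+54+54+88+75+98+85+69 = 752 → 02 f0.
Outer input = (K'⊕opad) ∥ inner = 2f 26 3e 5c 5c ∥ 02 f0.
Outer hash (tag): sum = 47+38+62+92+92+2+240 = 573 → 02 3d.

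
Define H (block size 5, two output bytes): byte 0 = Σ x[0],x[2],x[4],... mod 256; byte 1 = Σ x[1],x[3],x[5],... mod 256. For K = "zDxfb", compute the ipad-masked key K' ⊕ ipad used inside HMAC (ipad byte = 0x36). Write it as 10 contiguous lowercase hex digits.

4c724e5054

Key "zDxfb" = 7a 44 78 66 62 is exactly B = 5 bytes: K' = 7a 44 78 66 62.
XOR each byte with 0x36: 7a⊕36=4c, 44⊕36=72, 78⊕36=4e, 66⊕36=50, 62⊕36=54.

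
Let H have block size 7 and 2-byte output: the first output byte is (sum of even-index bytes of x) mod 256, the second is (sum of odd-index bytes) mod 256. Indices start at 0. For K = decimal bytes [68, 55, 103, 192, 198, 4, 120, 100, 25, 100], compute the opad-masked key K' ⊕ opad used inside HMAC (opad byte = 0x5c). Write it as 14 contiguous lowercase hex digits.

5e9f5c5c5c5c5c

Key decimal bytes [68, 55, 103, 192, 198, 4, 120, 100, 25, 100] = 44 37 67 c0 c6 04 78 64 19 64 is 10 bytes > B = 7, so hash it first: H(key) = 02 c3, then zero-pad to 7 bytes: K' = 02 c3 00 00 00 00 00.
XOR each byte with 0x5c: 02⊕5c=5e, c3⊕5c=9f, 00⊕5c=5c, 00⊕5c=5c, 00⊕5c=5c, 00⊕5c=5c, 00⊕5c=5c.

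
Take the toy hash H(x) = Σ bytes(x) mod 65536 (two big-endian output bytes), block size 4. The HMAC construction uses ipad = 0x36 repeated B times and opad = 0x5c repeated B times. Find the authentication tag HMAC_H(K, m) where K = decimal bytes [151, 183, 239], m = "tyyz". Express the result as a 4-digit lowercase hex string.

Key decimal bytes [151, 183, 239] = 97 b7 ef is 3 bytes ≤ B = 4; zero-pad to 4 bytes: K' = 97 b7 ef 00.
K' ⊕ ipad = a1 81 d9 36.  K' ⊕ opad = cb eb b3 5c.
Inner input = (K'⊕ipad) ∥ m = a1 81 d9 36 ∥ 74 79 79 7a.
Inner hash: sum = 161+129+217+54+116+121+121+122 = 1041 → 04 11.
Outer input = (K'⊕opad) ∥ inner = cb eb b3 5c ∥ 04 11.
Outer hash (tag): sum = 203+235+179+92+4+17 = 730 → 02 da.

02da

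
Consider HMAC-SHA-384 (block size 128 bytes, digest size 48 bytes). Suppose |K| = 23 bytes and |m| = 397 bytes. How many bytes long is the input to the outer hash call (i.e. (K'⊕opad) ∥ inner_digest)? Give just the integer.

176

Key is 23 ≤ 128 bytes, zero-padded: |K'| = 128.
Outer input = (K'⊕opad) ∥ H(inner) → 128 + 48 = 176 bytes.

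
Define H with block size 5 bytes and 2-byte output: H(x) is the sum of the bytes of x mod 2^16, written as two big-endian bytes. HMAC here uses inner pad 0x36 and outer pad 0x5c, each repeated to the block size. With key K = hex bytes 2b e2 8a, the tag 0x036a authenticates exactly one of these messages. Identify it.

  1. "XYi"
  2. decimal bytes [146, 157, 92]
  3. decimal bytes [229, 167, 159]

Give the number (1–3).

Key hex bytes 2b e2 8a is 3 bytes ≤ B = 5; zero-pad to 5 bytes: K' = 2b e2 8a 00 00.
K' ⊕ ipad = 1d d4 bc 36 36; K' ⊕ opad = 77 be d6 5c 5c.
m1: inner = H(1d d4 bc 36 36 58 59 69) = 03 33; tag = H(77 be d6 5c 5c 03 33) = 02f9
m2: inner = H(1d d4 bc 36 36 92 9d 5c) = 03 a4; tag = H(77 be d6 5c 5c 03 a4) = 036a ← matches
m3: inner = H(1d d4 bc 36 36 e5 a7 9f) = 04 44; tag = H(77 be d6 5c 5c 04 44) = 030b

2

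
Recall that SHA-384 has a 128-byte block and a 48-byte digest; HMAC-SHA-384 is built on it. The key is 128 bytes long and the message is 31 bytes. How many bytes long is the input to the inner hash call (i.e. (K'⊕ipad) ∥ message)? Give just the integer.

159

Key is 128 ≤ 128 bytes, zero-padded: |K'| = 128.
Inner input = (K'⊕ipad) ∥ m → 128 + 31 = 159 bytes.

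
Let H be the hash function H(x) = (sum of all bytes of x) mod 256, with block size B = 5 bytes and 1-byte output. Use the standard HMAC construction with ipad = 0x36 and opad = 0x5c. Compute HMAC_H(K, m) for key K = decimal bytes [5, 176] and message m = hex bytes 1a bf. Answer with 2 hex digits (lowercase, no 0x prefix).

Key decimal bytes [5, 176] = 05 b0 is 2 bytes ≤ B = 5; zero-pad to 5 bytes: K' = 05 b0 00 00 00.
K' ⊕ ipad = 33 86 36 36 36.  K' ⊕ opad = 59 ec 5c 5c 5c.
Inner input = (K'⊕ipad) ∥ m = 33 86 36 36 36 ∥ 1a bf.
Inner hash: sum = 51+134+54+54+54+26+191 = 564; mod 256 = 52 → 34.
Outer input = (K'⊕opad) ∥ inner = 59 ec 5c 5c 5c ∥ 34.
Outer hash (tag): sum = 89+236+92+92+92+52 = 653; mod 256 = 141 → 8d.

8d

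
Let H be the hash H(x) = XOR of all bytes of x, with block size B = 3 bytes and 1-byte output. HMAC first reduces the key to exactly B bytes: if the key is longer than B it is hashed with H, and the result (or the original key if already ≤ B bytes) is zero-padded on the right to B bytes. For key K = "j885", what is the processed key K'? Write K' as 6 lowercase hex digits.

5f0000

|K| = 4 > B = 3, so first hash the key.
H(K): XOR 6a⊕38⊕38⊕35 = 5f.
Zero-pad H(K) = 5f to 3 bytes: K' = 5f 00 00.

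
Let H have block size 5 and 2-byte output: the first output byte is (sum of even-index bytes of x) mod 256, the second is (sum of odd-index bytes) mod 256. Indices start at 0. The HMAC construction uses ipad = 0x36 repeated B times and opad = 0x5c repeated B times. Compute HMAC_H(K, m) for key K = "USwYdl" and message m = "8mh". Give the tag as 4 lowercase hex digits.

Key "USwYdl" = 55 53 77 59 64 6c is 6 bytes > B = 5, so hash it first: H(key) = 30 18, then zero-pad to 5 bytes: K' = 30 18 00 00 00.
K' ⊕ ipad = 06 2e 36 36 36.  K' ⊕ opad = 6c 44 5c 5c 5c.
Inner input = (K'⊕ipad) ∥ m = 06 2e 36 36 36 ∥ 38 6d 68.
Inner hash: even-index sum = 223 mod 256 = 223; odd-index sum = 260 mod 256 = 4 → df 04.
Outer input = (K'⊕opad) ∥ inner = 6c 44 5c 5c 5c ∥ df 04.
Outer hash (tag): even-index sum = 296 mod 256 = 40; odd-index sum = 383 mod 256 = 127 → 28 7f.

287f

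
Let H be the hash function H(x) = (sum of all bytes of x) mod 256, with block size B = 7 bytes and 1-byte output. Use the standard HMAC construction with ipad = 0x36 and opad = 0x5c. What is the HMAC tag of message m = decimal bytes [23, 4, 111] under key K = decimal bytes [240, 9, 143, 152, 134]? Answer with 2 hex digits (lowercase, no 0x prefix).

Key decimal bytes [240, 9, 143, 152, 134] = f0 09 8f 98 86 is 5 bytes ≤ B = 7; zero-pad to 7 bytes: K' = f0 09 8f 98 86 00 00.
K' ⊕ ipad = c6 3f b9 ae b0 36 36.  K' ⊕ opad = ac 55 d3 c4 da 5c 5c.
Inner input = (K'⊕ipad) ∥ m = c6 3f b9 ae b0 36 36 ∥ 17 04 6f.
Inner hash: sum = 198+63+185+174+176+54+54+23+4+111 = 1042; mod 256 = 18 → 12.
Outer input = (K'⊕opad) ∥ inner = ac 55 d3 c4 da 5c 5c ∥ 12.
Outer hash (tag): sum = 172+85+211+196+218+92+92+18 = 1084; mod 256 = 60 → 3c.

3c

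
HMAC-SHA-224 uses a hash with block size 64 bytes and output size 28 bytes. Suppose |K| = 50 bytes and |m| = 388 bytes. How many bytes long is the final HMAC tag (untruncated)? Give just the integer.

The tag is one SHA-224 digest: 28 bytes.

28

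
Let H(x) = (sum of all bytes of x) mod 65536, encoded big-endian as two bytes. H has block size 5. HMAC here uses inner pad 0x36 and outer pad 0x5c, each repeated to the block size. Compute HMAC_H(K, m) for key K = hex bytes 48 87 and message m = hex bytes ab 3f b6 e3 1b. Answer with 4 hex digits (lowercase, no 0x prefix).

Key hex bytes 48 87 is 2 bytes ≤ B = 5; zero-pad to 5 bytes: K' = 48 87 00 00 00.
K' ⊕ ipad = 7e b1 36 36 36.  K' ⊕ opad = 14 db 5c 5c 5c.
Inner input = (K'⊕ipad) ∥ m = 7e b1 36 36 36 ∥ ab 3f b6 e3 1b.
Inner hash: sum = 126+177+54+54+54+171+63+182+227+27 = 1135 → 04 6f.
Outer input = (K'⊕opad) ∥ inner = 14 db 5c 5c 5c ∥ 04 6f.
Outer hash (tag): sum = 20+219+92+92+92+4+111 = 630 → 02 76.

0276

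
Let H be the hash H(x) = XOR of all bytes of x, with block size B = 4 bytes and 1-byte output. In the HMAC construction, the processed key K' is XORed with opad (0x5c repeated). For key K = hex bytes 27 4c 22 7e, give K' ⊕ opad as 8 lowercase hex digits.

Key hex bytes 27 4c 22 7e is exactly B = 4 bytes: K' = 27 4c 22 7e.
XOR each byte with 0x5c: 27⊕5c=7b, 4c⊕5c=10, 22⊕5c=7e, 7e⊕5c=22.

7b107e22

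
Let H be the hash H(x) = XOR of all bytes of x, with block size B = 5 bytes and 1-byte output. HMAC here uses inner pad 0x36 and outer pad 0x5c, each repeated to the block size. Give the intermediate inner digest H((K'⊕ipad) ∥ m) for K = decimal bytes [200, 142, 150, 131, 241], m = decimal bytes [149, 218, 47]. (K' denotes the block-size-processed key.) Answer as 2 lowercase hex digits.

Key decimal bytes [200, 142, 150, 131, 241] = c8 8e 96 83 f1 is exactly B = 5 bytes: K' = c8 8e 96 83 f1.
K' ⊕ ipad = fe b8 a0 b5 c7.
Inner input = fe b8 a0 b5 c7 ∥ 95 da 2f.
Inner hash: XOR fe⊕b8⊕a0⊕b5⊕c7⊕95⊕da⊕2f = f4.

f4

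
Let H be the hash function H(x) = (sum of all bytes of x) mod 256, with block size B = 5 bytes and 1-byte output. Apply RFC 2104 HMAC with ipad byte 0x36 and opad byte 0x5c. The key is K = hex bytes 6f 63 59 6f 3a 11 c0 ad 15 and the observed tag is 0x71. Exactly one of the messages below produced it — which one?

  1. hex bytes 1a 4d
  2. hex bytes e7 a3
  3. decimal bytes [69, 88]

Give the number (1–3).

3

Key hex bytes 6f 63 59 6f 3a 11 c0 ad 15 is 9 bytes > B = 5, so hash it first: H(key) = 67, then zero-pad to 5 bytes: K' = 67 00 00 00 00.
K' ⊕ ipad = 51 36 36 36 36; K' ⊕ opad = 3b 5c 5c 5c 5c.
m1: inner = H(51 36 36 36 36 1a 4d) = 90; tag = H(3b 5c 5c 5c 5c 90) = 3b
m2: inner = H(51 36 36 36 36 e7 a3) = b3; tag = H(3b 5c 5c 5c 5c b3) = 5e
m3: inner = H(51 36 36 36 36 45 58) = c6; tag = H(3b 5c 5c 5c 5c c6) = 71 ← matches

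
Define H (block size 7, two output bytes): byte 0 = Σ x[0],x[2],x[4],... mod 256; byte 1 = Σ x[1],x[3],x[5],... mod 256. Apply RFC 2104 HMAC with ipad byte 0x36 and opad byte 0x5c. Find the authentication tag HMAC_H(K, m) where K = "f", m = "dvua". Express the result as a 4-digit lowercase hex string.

c9dd

Key "f" = 66 is 1 byte ≤ B = 7; zero-pad to 7 bytes: K' = 66 00 00 00 00 00 00.
K' ⊕ ipad = 50 36 36 36 36 36 36.  K' ⊕ opad = 3a 5c 5c 5c 5c 5c 5c.
Inner input = (K'⊕ipad) ∥ m = 50 36 36 36 36 36 36 ∥ 64 76 75 61.
Inner hash: even-index sum = 457 mod 256 = 201; odd-index sum = 379 mod 256 = 123 → c9 7b.
Outer input = (K'⊕opad) ∥ inner = 3a 5c 5c 5c 5c 5c 5c ∥ c9 7b.
Outer hash (tag): even-index sum = 457 mod 256 = 201; odd-index sum = 477 mod 256 = 221 → c9 dd.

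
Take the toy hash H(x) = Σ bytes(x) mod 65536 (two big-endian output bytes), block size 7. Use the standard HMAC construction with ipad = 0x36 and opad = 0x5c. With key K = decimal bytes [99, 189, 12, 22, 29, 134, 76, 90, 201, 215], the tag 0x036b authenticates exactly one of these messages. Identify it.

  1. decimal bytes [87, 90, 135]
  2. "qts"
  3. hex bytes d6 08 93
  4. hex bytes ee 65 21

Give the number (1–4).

3

Key decimal bytes [99, 189, 12, 22, 29, 134, 76, 90, 201, 215] = 63 bd 0c 16 1d 86 4c 5a c9 d7 is 10 bytes > B = 7, so hash it first: H(key) = 04 2b, then zero-pad to 7 bytes: K' = 04 2b 00 00 00 00 00.
K' ⊕ ipad = 32 1d 36 36 36 36 36; K' ⊕ opad = 58 77 5c 5c 5c 5c 5c.
m1: inner = H(32 1d 36 36 36 36 36 57 5a 87) = 02 95; tag = H(58 77 5c 5c 5c 5c 5c 02 95) = 0332
m2: inner = H(32 1d 36 36 36 36 36 71 74 73) = 02 b5; tag = H(58 77 5c 5c 5c 5c 5c 02 b5) = 0352
m3: inner = H(32 1d 36 36 36 36 36 d6 08 93) = 02 ce; tag = H(58 77 5c 5c 5c 5c 5c 02 ce) = 036b ← matches
m4: inner = H(32 1d 36 36 36 36 36 ee 65 21) = 02 d1; tag = H(58 77 5c 5c 5c 5c 5c 02 d1) = 036e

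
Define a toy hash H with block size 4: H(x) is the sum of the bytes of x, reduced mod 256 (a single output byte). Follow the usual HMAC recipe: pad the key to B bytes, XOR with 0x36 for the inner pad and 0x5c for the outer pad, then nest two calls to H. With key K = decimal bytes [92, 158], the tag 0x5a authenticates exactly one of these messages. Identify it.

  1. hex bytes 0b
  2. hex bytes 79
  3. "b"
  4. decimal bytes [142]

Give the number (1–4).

3

Key decimal bytes [92, 158] = 5c 9e is 2 bytes ≤ B = 4; zero-pad to 4 bytes: K' = 5c 9e 00 00.
K' ⊕ ipad = 6a a8 36 36; K' ⊕ opad = 00 c2 5c 5c.
m1: inner = H(6a a8 36 36 0b) = 89; tag = H(00 c2 5c 5c 89) = 03
m2: inner = H(6a a8 36 36 79) = f7; tag = H(00 c2 5c 5c f7) = 71
m3: inner = H(6a a8 36 36 62) = e0; tag = H(00 c2 5c 5c e0) = 5a ← matches
m4: inner = H(6a a8 36 36 8e) = 0c; tag = H(00 c2 5c 5c 0c) = 86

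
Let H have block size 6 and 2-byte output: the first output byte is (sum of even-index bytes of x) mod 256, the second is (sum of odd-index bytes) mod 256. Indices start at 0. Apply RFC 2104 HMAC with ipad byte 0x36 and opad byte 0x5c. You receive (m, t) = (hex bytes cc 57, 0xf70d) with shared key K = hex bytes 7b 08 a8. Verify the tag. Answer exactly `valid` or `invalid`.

Key hex bytes 7b 08 a8 is 3 bytes ≤ B = 6; zero-pad to 6 bytes: K' = 7b 08 a8 00 00 00.
K' ⊕ ipad = 4d 3e 9e 36 36 36; K' ⊕ opad = 27 54 f4 5c 5c 5c.
Inner hash: even-index sum = 493 mod 256 = 237; odd-index sum = 257 mod 256 = 1 → ed 01.
Outer hash (recomputed tag): even-index sum = 612 mod 256 = 100; odd-index sum = 269 mod 256 = 13 → 64 0d.
Recomputed tag = 640d; claimed = f70d → mismatch.

invalid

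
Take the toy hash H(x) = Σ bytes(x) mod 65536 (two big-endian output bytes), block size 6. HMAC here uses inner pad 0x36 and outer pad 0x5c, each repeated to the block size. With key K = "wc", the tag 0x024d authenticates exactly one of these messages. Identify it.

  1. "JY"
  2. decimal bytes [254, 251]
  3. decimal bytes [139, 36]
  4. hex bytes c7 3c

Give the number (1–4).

Key "wc" = 77 63 is 2 bytes ≤ B = 6; zero-pad to 6 bytes: K' = 77 63 00 00 00 00.
K' ⊕ ipad = 41 55 36 36 36 36; K' ⊕ opad = 2b 3f 5c 5c 5c 5c.
m1: inner = H(41 55 36 36 36 36 4a 59) = 02 11; tag = H(2b 3f 5c 5c 5c 5c 02 11) = 01ed
m2: inner = H(41 55 36 36 36 36 fe fb) = 03 67; tag = H(2b 3f 5c 5c 5c 5c 03 67) = 0244
m3: inner = H(41 55 36 36 36 36 8b 24) = 02 1d; tag = H(2b 3f 5c 5c 5c 5c 02 1d) = 01f9
m4: inner = H(41 55 36 36 36 36 c7 3c) = 02 71; tag = H(2b 3f 5c 5c 5c 5c 02 71) = 024d ← matches

4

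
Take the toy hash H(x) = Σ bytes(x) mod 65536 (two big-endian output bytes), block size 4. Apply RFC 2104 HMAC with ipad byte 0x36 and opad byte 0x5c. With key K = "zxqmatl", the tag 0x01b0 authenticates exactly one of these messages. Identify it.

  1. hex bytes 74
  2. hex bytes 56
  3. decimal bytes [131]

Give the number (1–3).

Key "zxqmatl" = 7a 78 71 6d 61 74 6c is 7 bytes > B = 4, so hash it first: H(key) = 03 11, then zero-pad to 4 bytes: K' = 03 11 00 00.
K' ⊕ ipad = 35 27 36 36; K' ⊕ opad = 5f 4d 5c 5c.
m1: inner = H(35 27 36 36 74) = 01 3c; tag = H(5f 4d 5c 5c 01 3c) = 01a1
m2: inner = H(35 27 36 36 56) = 01 1e; tag = H(5f 4d 5c 5c 01 1e) = 0183
m3: inner = H(35 27 36 36 83) = 01 4b; tag = H(5f 4d 5c 5c 01 4b) = 01b0 ← matches

3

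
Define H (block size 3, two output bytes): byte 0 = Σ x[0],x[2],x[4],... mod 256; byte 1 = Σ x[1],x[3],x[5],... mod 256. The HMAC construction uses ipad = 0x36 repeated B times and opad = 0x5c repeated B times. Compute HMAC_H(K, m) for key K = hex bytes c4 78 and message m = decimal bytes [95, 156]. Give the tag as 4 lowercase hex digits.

a1e8

Key hex bytes c4 78 is 2 bytes ≤ B = 3; zero-pad to 3 bytes: K' = c4 78 00.
K' ⊕ ipad = f2 4e 36.  K' ⊕ opad = 98 24 5c.
Inner input = (K'⊕ipad) ∥ m = f2 4e 36 ∥ 5f 9c.
Inner hash: even-index sum = 452 mod 256 = 196; odd-index sum = 173 mod 256 = 173 → c4 ad.
Outer input = (K'⊕opad) ∥ inner = 98 24 5c ∥ c4 ad.
Outer hash (tag): even-index sum = 417 mod 256 = 161; odd-index sum = 232 mod 256 = 232 → a1 e8.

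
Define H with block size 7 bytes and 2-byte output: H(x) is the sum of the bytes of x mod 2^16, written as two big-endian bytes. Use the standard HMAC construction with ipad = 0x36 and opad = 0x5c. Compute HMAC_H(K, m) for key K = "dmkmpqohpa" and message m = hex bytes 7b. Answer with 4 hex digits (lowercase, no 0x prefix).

Key "dmkmpqohpa" = 64 6d 6b 6d 70 71 6f 68 70 61 is 10 bytes > B = 7, so hash it first: H(key) = 04 32, then zero-pad to 7 bytes: K' = 04 32 00 00 00 00 00.
K' ⊕ ipad = 32 04 36 36 36 36 36.  K' ⊕ opad = 58 6e 5c 5c 5c 5c 5c.
Inner input = (K'⊕ipad) ∥ m = 32 04 36 36 36 36 36 ∥ 7b.
Inner hash: sum = 50+4+54+54+54+54+54+123 = 447 → 01 bf.
Outer input = (K'⊕opad) ∥ inner = 58 6e 5c 5c 5c 5c 5c ∥ 01 bf.
Outer hash (tag): sum = 88+110+92+92+92+92+92+1+191 = 850 → 03 52.

0352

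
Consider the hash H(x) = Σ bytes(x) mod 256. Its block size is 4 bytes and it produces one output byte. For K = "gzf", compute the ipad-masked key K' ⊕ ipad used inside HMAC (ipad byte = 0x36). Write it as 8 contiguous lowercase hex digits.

514c5036

Key "gzf" = 67 7a 66 is 3 bytes ≤ B = 4; zero-pad to 4 bytes: K' = 67 7a 66 00.
XOR each byte with 0x36: 67⊕36=51, 7a⊕36=4c, 66⊕36=50, 00⊕36=36.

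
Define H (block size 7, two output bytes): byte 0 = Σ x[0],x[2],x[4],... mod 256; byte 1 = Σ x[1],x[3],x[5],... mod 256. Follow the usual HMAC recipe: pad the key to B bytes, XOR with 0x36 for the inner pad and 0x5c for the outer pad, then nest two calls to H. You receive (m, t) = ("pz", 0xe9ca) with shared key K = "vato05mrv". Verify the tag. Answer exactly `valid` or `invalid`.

invalid

Key "vato05mrv" = 76 61 74 6f 30 35 6d 72 76 is 9 bytes > B = 7, so hash it first: H(key) = fd 77, then zero-pad to 7 bytes: K' = fd 77 00 00 00 00 00.
K' ⊕ ipad = cb 41 36 36 36 36 36; K' ⊕ opad = a1 2b 5c 5c 5c 5c 5c.
Inner hash: even-index sum = 487 mod 256 = 231; odd-index sum = 285 mod 256 = 29 → e7 1d.
Outer hash (recomputed tag): even-index sum = 466 mod 256 = 210; odd-index sum = 458 mod 256 = 202 → d2 ca.
Recomputed tag = d2ca; claimed = e9ca → mismatch.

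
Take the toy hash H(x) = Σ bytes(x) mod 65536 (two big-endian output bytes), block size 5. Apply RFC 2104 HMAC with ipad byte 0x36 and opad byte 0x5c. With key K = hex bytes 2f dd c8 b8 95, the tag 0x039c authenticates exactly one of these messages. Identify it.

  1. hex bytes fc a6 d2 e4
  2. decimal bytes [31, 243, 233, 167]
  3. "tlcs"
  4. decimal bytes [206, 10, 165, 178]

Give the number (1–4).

Key hex bytes 2f dd c8 b8 95 is exactly B = 5 bytes: K' = 2f dd c8 b8 95.
K' ⊕ ipad = 19 eb fe 8e a3; K' ⊕ opad = 73 81 94 e4 c9.
m1: inner = H(19 eb fe 8e a3 fc a6 d2 e4) = 06 8b; tag = H(73 81 94 e4 c9 06 8b) = 03c6
m2: inner = H(19 eb fe 8e a3 1f f3 e9 a7) = 05 d5; tag = H(73 81 94 e4 c9 05 d5) = 040f
m3: inner = H(19 eb fe 8e a3 74 6c 63 73) = 04 e9; tag = H(73 81 94 e4 c9 04 e9) = 0422
m4: inner = H(19 eb fe 8e a3 ce 0a a5 b2) = 05 62; tag = H(73 81 94 e4 c9 05 62) = 039c ← matches

4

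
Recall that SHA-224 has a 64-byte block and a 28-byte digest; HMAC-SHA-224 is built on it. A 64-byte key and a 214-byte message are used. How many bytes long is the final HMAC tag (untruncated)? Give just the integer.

28

The tag is one SHA-224 digest: 28 bytes.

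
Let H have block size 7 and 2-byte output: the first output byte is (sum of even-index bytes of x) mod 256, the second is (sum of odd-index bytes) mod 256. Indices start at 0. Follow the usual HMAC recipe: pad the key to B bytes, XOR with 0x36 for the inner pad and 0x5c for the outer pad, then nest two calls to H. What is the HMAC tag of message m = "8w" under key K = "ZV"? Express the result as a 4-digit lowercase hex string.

1e47

Key "ZV" = 5a 56 is 2 bytes ≤ B = 7; zero-pad to 7 bytes: K' = 5a 56 00 00 00 00 00.
K' ⊕ ipad = 6c 60 36 36 36 36 36.  K' ⊕ opad = 06 0a 5c 5c 5c 5c 5c.
Inner input = (K'⊕ipad) ∥ m = 6c 60 36 36 36 36 36 ∥ 38 77.
Inner hash: even-index sum = 389 mod 256 = 133; odd-index sum = 260 mod 256 = 4 → 85 04.
Outer input = (K'⊕opad) ∥ inner = 06 0a 5c 5c 5c 5c 5c ∥ 85 04.
Outer hash (tag): even-index sum = 286 mod 256 = 30; odd-index sum = 327 mod 256 = 71 → 1e 47.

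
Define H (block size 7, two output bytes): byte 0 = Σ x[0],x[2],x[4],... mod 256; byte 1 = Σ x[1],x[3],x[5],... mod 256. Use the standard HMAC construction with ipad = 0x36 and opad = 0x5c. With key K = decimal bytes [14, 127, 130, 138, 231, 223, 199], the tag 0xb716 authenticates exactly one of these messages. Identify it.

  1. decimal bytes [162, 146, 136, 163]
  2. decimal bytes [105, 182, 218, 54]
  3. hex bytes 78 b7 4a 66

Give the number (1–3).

2

Key decimal bytes [14, 127, 130, 138, 231, 223, 199] = 0e 7f 82 8a e7 df c7 is exactly B = 7 bytes: K' = 0e 7f 82 8a e7 df c7.
K' ⊕ ipad = 38 49 b4 bc d1 e9 f1; K' ⊕ opad = 52 23 de d6 bb 83 9b.
m1: inner = H(38 49 b4 bc d1 e9 f1 a2 92 88 a3) = e3 18; tag = H(52 23 de d6 bb 83 9b e3 18) = 9e5f
m2: inner = H(38 49 b4 bc d1 e9 f1 69 b6 da 36) = 9a 31; tag = H(52 23 de d6 bb 83 9b 9a 31) = b716 ← matches
m3: inner = H(38 49 b4 bc d1 e9 f1 78 b7 4a 66) = cb b0; tag = H(52 23 de d6 bb 83 9b cb b0) = 3647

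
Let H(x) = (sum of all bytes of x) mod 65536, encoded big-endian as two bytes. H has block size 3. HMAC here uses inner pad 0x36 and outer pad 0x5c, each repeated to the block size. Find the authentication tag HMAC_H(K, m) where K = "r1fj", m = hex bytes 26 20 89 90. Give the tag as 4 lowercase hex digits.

Key "r1fj" = 72 31 66 6a is 4 bytes > B = 3, so hash it first: H(key) = 01 73, then zero-pad to 3 bytes: K' = 01 73 00.
K' ⊕ ipad = 37 45 36.  K' ⊕ opad = 5d 2f 5c.
Inner input = (K'⊕ipad) ∥ m = 37 45 36 ∥ 26 20 89 90.
Inner hash: sum = 55+69+54+38+32+137+144 = 529 → 02 11.
Outer input = (K'⊕opad) ∥ inner = 5d 2f 5c ∥ 02 11.
Outer hash (tag): sum = 93+47+92+2+17 = 251 → 00 fb.

00fb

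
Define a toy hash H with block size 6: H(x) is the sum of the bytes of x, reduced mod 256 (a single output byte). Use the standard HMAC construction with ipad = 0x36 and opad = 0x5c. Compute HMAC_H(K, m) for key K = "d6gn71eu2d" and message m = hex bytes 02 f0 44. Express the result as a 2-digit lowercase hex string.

Key "d6gn71eu2d" = 64 36 67 6e 37 31 65 75 32 64 is 10 bytes > B = 6, so hash it first: H(key) = 47, then zero-pad to 6 bytes: K' = 47 00 00 00 00 00.
K' ⊕ ipad = 71 36 36 36 36 36.  K' ⊕ opad = 1b 5c 5c 5c 5c 5c.
Inner input = (K'⊕ipad) ∥ m = 71 36 36 36 36 36 ∥ 02 f0 44.
Inner hash: sum = 113+54+54+54+54+54+2+240+68 = 693; mod 256 = 181 → b5.
Outer input = (K'⊕opad) ∥ inner = 1b 5c 5c 5c 5c 5c ∥ b5.
Outer hash (tag): sum = 27+92+92+92+92+92+181 = 668; mod 256 = 156 → 9c.

9c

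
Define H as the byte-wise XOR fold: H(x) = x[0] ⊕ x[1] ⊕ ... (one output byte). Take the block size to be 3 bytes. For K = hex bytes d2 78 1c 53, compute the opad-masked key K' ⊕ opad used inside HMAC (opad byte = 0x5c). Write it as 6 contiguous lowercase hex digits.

b95c5c

Key hex bytes d2 78 1c 53 is 4 bytes > B = 3, so hash it first: H(key) = e5, then zero-pad to 3 bytes: K' = e5 00 00.
XOR each byte with 0x5c: e5⊕5c=b9, 00⊕5c=5c, 00⊕5c=5c.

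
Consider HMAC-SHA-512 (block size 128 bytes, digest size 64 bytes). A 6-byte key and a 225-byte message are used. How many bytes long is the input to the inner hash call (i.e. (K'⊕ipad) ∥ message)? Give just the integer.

Key is 6 ≤ 128 bytes, zero-padded: |K'| = 128.
Inner input = (K'⊕ipad) ∥ m → 128 + 225 = 353 bytes.

353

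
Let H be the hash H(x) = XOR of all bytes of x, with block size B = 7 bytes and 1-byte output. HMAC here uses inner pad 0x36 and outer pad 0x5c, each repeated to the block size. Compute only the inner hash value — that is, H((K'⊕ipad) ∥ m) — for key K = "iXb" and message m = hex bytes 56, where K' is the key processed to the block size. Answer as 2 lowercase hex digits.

Key "iXb" = 69 58 62 is 3 bytes ≤ B = 7; zero-pad to 7 bytes: K' = 69 58 62 00 00 00 00.
K' ⊕ ipad = 5f 6e 54 36 36 36 36.
Inner input = 5f 6e 54 36 36 36 36 ∥ 56.
Inner hash: XOR 5f⊕6e⊕54⊕36⊕36⊕36⊕36⊕56 = 33.

33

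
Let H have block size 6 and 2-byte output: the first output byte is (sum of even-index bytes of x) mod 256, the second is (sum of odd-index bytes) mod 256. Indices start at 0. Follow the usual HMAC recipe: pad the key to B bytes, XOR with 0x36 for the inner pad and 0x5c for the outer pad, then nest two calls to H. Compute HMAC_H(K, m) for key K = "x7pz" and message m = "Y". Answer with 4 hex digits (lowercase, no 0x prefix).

Key "x7pz" = 78 37 70 7a is 4 bytes ≤ B = 6; zero-pad to 6 bytes: K' = 78 37 70 7a 00 00.
K' ⊕ ipad = 4e 01 46 4c 36 36.  K' ⊕ opad = 24 6b 2c 26 5c 5c.
Inner input = (K'⊕ipad) ∥ m = 4e 01 46 4c 36 36 ∥ 59.
Inner hash: even-index sum = 291 mod 256 = 35; odd-index sum = 131 mod 256 = 131 → 23 83.
Outer input = (K'⊕opad) ∥ inner = 24 6b 2c 26 5c 5c ∥ 23 83.
Outer hash (tag): even-index sum = 207 mod 256 = 207; odd-index sum = 368 mod 256 = 112 → cf 70.

cf70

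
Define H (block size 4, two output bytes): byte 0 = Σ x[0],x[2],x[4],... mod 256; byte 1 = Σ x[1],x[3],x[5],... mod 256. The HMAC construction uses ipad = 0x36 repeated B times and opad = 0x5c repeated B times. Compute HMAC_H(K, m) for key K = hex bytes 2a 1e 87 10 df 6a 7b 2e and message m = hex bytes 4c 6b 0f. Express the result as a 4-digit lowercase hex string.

Key hex bytes 2a 1e 87 10 df 6a 7b 2e is 8 bytes > B = 4, so hash it first: H(key) = 0b c6, then zero-pad to 4 bytes: K' = 0b c6 00 00.
K' ⊕ ipad = 3d f0 36 36.  K' ⊕ opad = 57 9a 5c 5c.
Inner input = (K'⊕ipad) ∥ m = 3d f0 36 36 ∥ 4c 6b 0f.
Inner hash: even-index sum = 206 mod 256 = 206; odd-index sum = 401 mod 256 = 145 → ce 91.
Outer input = (K'⊕opad) ∥ inner = 57 9a 5c 5c ∥ ce 91.
Outer hash (tag): even-index sum = 385 mod 256 = 129; odd-index sum = 391 mod 256 = 135 → 81 87.

8187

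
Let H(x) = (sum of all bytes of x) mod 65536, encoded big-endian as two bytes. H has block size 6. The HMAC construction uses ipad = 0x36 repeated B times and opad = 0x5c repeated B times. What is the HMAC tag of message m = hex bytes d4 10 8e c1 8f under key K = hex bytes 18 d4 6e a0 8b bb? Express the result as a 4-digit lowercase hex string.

03c8

Key hex bytes 18 d4 6e a0 8b bb is exactly B = 6 bytes: K' = 18 d4 6e a0 8b bb.
K' ⊕ ipad = 2e e2 58 96 bd 8d.  K' ⊕ opad = 44 88 32 fc d7 e7.
Inner input = (K'⊕ipad) ∥ m = 2e e2 58 96 bd 8d ∥ d4 10 8e c1 8f.
Inner hash: sum = 46+226+88+150+189+141+212+16+142+193+143 = 1546 → 06 0a.
Outer input = (K'⊕opad) ∥ inner = 44 88 32 fc d7 e7 ∥ 06 0a.
Outer hash (tag): sum = 68+136+50+252+215+231+6+10 = 968 → 03 c8.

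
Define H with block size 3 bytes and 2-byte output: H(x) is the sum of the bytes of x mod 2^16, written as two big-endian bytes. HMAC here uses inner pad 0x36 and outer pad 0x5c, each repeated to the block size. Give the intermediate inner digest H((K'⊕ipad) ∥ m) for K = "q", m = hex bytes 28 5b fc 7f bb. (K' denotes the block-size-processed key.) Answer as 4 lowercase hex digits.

Key "q" = 71 is 1 byte ≤ B = 3; zero-pad to 3 bytes: K' = 71 00 00.
K' ⊕ ipad = 47 36 36.
Inner input = 47 36 36 ∥ 28 5b fc 7f bb.
Inner hash: sum = 71+54+54+40+91+252+127+187 = 876 → 03 6c.

036c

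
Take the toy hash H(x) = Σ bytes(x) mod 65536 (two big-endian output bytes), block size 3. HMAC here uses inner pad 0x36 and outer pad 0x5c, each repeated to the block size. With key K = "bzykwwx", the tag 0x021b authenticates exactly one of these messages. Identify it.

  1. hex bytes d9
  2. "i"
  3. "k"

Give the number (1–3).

3

Key "bzykwwx" = 62 7a 79 6b 77 77 78 is 7 bytes > B = 3, so hash it first: H(key) = 03 26, then zero-pad to 3 bytes: K' = 03 26 00.
K' ⊕ ipad = 35 10 36; K' ⊕ opad = 5f 7a 5c.
m1: inner = H(35 10 36 d9) = 01 54; tag = H(5f 7a 5c 01 54) = 018a
m2: inner = H(35 10 36 69) = 00 e4; tag = H(5f 7a 5c 00 e4) = 0219
m3: inner = H(35 10 36 6b) = 00 e6; tag = H(5f 7a 5c 00 e6) = 021b ← matches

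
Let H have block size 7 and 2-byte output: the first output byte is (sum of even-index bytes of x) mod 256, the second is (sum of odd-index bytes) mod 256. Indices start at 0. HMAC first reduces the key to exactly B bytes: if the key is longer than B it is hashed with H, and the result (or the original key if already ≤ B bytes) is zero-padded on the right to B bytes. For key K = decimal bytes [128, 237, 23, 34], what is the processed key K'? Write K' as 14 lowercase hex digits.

Key decimal bytes [128, 237, 23, 34] = 80 ed 17 22 is 4 bytes ≤ B = 7; zero-pad to 7 bytes: K' = 80 ed 17 22 00 00 00.

80ed1722000000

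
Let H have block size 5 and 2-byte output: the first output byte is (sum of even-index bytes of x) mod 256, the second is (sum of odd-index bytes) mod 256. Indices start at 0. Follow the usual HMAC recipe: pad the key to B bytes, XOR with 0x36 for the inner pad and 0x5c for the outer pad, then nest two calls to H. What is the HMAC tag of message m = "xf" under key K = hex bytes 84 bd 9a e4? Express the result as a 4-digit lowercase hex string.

cf93

Key hex bytes 84 bd 9a e4 is 4 bytes ≤ B = 5; zero-pad to 5 bytes: K' = 84 bd 9a e4 00.
K' ⊕ ipad = b2 8b ac d2 36.  K' ⊕ opad = d8 e1 c6 b8 5c.
Inner input = (K'⊕ipad) ∥ m = b2 8b ac d2 36 ∥ 78 66.
Inner hash: even-index sum = 506 mod 256 = 250; odd-index sum = 469 mod 256 = 213 → fa d5.
Outer input = (K'⊕opad) ∥ inner = d8 e1 c6 b8 5c ∥ fa d5.
Outer hash (tag): even-index sum = 719 mod 256 = 207; odd-index sum = 659 mod 256 = 147 → cf 93.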